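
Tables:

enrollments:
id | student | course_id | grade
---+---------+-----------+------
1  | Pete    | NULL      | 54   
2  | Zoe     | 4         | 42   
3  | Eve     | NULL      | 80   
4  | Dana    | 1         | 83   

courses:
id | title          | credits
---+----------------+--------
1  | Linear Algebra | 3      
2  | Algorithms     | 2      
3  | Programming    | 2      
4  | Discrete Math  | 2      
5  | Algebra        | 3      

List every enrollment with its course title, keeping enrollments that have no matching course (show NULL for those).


LEFT JOIN keeps every row from enrollments (the left table); where course_id has no match in courses, the course columns become NULL. Walk through each enrollment:
  - enrollment 1 (Pete): course_id=NULL, no match -> kept with NULL
  - enrollment 2 (Zoe): course_id=4 -> matches Discrete Math
  - enrollment 3 (Eve): course_id=NULL, no match -> kept with NULL
  - enrollment 4 (Dana): course_id=1 -> matches Linear Algebra
All 4 rows appear; 2 have NULL course.

SQL:
SELECT a.student, b.title AS course
FROM enrollments a
LEFT JOIN courses b ON a.course_id = b.id

Result:
student | course        
--------+---------------
Pete    | NULL          
Zoe     | Discrete Math 
Eve     | NULL          
Dana    | Linear Algebra


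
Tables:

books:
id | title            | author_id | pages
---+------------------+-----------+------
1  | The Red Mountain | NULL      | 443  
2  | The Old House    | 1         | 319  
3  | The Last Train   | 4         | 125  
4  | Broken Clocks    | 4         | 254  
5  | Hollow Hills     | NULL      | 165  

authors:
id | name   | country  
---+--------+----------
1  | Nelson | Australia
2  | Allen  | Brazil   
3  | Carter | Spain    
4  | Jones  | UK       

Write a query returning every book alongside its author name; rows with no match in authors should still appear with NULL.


LEFT JOIN keeps every row from books (the left table); where author_id has no match in authors, the author columns become NULL. Walk through each book:
  - book 1 (The Red Mountain): author_id=NULL, no match -> kept with NULL
  - book 2 (The Old House): author_id=1 -> matches Nelson
  - book 3 (The Last Train): author_id=4 -> matches Jones
  - book 4 (Broken Clocks): author_id=4 -> matches Jones
  - book 5 (Hollow Hills): author_id=NULL, no match -> kept with NULL
All 5 rows appear; 2 have NULL author.

SQL:
SELECT a.title, b.name AS author
FROM books a
LEFT JOIN authors b ON a.author_id = b.id

Result:
title            | author
-----------------+-------
The Red Mountain | NULL  
The Old House    | Nelson
The Last Train   | Jones 
Broken Clocks    | Jones 
Hollow Hills     | NULL  


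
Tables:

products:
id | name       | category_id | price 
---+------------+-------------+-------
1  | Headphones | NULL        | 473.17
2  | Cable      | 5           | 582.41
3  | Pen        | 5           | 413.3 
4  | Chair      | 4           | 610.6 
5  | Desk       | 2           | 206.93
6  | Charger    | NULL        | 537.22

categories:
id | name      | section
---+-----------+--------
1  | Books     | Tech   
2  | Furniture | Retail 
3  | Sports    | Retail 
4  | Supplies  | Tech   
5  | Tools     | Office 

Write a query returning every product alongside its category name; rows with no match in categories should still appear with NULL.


LEFT JOIN keeps every row from products (the left table); where category_id has no match in categories, the category columns become NULL. Walk through each product:
  - product 1 (Headphones): category_id=NULL, no match -> kept with NULL
  - product 2 (Cable): category_id=5 -> matches Tools
  - product 3 (Pen): category_id=5 -> matches Tools
  - product 4 (Chair): category_id=4 -> matches Supplies
  - product 5 (Desk): category_id=2 -> matches Furniture
  - product 6 (Charger): category_id=NULL, no match -> kept with NULL
All 6 rows appear; 2 have NULL category.

SQL:
SELECT a.name, b.name AS category
FROM products a
LEFT JOIN categories b ON a.category_id = b.id

Result:
name       | category 
-----------+----------
Headphones | NULL     
Cable      | Tools    
Pen        | Tools    
Chair      | Supplies 
Desk       | Furniture
Charger    | NULL     


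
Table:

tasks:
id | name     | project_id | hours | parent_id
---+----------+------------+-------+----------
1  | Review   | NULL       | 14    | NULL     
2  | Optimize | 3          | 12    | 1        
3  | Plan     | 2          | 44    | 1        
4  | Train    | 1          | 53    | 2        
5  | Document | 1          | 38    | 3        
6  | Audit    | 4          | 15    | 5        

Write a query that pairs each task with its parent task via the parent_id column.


This is a self-join: tasks is joined to a second copy of itself, matching each row's parent_id to another row's id. Use LEFT JOIN so rows with parent_id=NULL are kept.
  - task 1 (Review): parent_id=NULL -> NULL
  - task 2 (Optimize): parent_id=1 -> Review
  - task 3 (Plan): parent_id=1 -> Review
  - task 4 (Train): parent_id=2 -> Optimize
  - task 5 (Document): parent_id=3 -> Plan
  - task 6 (Audit): parent_id=5 -> Document

SQL:
SELECT a.name AS item, b.name AS parent
FROM tasks a
LEFT JOIN tasks b ON a.parent_id = b.id

Result:
item     | parent  
---------+---------
Review   | NULL    
Optimize | Review  
Plan     | Review  
Train    | Optimize
Document | Plan    
Audit    | Document


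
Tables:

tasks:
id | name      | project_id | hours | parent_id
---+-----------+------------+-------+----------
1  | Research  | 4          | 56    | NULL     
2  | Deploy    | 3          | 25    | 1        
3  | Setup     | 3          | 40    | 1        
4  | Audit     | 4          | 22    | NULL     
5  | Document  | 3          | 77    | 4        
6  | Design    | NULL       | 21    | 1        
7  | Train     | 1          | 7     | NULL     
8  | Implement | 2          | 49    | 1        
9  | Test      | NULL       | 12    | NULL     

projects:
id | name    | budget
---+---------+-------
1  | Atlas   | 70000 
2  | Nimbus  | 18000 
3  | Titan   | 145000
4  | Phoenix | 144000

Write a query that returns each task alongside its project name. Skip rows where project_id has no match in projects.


INNER JOIN keeps only tasks rows whose project_id matches an id in projects. Walk through each task:
  - task 1 (Research): project_id=4 -> matches Phoenix
  - task 2 (Deploy): project_id=3 -> matches Titan
  - task 3 (Setup): project_id=3 -> matches Titan
  - task 4 (Audit): project_id=4 -> matches Phoenix
  - task 5 (Document): project_id=3 -> matches Titan
  - task 6 (Design): project_id=NULL, no match -> dropped
  - task 7 (Train): project_id=1 -> matches Atlas
  - task 8 (Implement): project_id=2 -> matches Nimbus
  - task 9 (Test): project_id=NULL, no match -> dropped
So 2 of 9 rows are dropped.

SQL:
SELECT a.name, b.name AS project
FROM tasks a
INNER JOIN projects b ON a.project_id = b.id

Result:
name      | project
----------+--------
Research  | Phoenix
Deploy    | Titan  
Setup     | Titan  
Audit     | Phoenix
Document  | Titan  
Train     | Atlas  
Implement | Nimbus 


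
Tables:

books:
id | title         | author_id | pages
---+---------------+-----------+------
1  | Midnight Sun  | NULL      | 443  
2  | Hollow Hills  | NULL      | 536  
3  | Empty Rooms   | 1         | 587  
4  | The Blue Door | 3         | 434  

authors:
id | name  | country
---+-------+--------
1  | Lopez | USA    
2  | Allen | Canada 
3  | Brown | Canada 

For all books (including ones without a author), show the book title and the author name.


LEFT JOIN keeps every row from books (the left table); where author_id has no match in authors, the author columns become NULL. Walk through each book:
  - book 1 (Midnight Sun): author_id=NULL, no match -> kept with NULL
  - book 2 (Hollow Hills): author_id=NULL, no match -> kept with NULL
  - book 3 (Empty Rooms): author_id=1 -> matches Lopez
  - book 4 (The Blue Door): author_id=3 -> matches Brown
All 4 rows appear; 2 have NULL author.

SQL:
SELECT a.title, b.name AS author
FROM books a
LEFT JOIN authors b ON a.author_id = b.id

Result:
title         | author
--------------+-------
Midnight Sun  | NULL  
Hollow Hills  | NULL  
Empty Rooms   | Lopez 
The Blue Door | Brown 


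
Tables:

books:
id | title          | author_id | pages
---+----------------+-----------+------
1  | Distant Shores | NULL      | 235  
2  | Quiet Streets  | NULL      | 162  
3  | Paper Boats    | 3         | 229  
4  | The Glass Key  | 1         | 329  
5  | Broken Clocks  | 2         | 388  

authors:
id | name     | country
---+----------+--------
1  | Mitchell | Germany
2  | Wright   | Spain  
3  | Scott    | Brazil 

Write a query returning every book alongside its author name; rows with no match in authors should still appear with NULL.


LEFT JOIN keeps every row from books (the left table); where author_id has no match in authors, the author columns become NULL. Walk through each book:
  - book 1 (Distant Shores): author_id=NULL, no match -> kept with NULL
  - book 2 (Quiet Streets): author_id=NULL, no match -> kept with NULL
  - book 3 (Paper Boats): author_id=3 -> matches Scott
  - book 4 (The Glass Key): author_id=1 -> matches Mitchell
  - book 5 (Broken Clocks): author_id=2 -> matches Wright
All 5 rows appear; 2 have NULL author.

SQL:
SELECT a.title, b.name AS author
FROM books a
LEFT JOIN authors b ON a.author_id = b.id

Result:
title          | author  
---------------+---------
Distant Shores | NULL    
Quiet Streets  | NULL    
Paper Boats    | Scott   
The Glass Key  | Mitchell
Broken Clocks  | Wright  


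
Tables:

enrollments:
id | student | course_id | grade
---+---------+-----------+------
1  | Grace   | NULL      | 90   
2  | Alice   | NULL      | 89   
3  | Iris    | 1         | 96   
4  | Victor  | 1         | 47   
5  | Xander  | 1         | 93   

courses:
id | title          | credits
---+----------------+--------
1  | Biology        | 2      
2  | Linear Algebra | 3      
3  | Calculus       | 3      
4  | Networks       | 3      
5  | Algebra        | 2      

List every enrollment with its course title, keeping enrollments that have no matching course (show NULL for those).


LEFT JOIN keeps every row from enrollments (the left table); where course_id has no match in courses, the course columns become NULL. Walk through each enrollment:
  - enrollment 1 (Grace): course_id=NULL, no match -> kept with NULL
  - enrollment 2 (Alice): course_id=NULL, no match -> kept with NULL
  - enrollment 3 (Iris): course_id=1 -> matches Biology
  - enrollment 4 (Victor): course_id=1 -> matches Biology
  - enrollment 5 (Xander): course_id=1 -> matches Biology
All 5 rows appear; 2 have NULL course.

SQL:
SELECT a.student, b.title AS course
FROM enrollments a
LEFT JOIN courses b ON a.course_id = b.id

Result:
student | course 
--------+--------
Grace   | NULL   
Alice   | NULL   
Iris    | Biology
Victor  | Biology
Xander  | Biology


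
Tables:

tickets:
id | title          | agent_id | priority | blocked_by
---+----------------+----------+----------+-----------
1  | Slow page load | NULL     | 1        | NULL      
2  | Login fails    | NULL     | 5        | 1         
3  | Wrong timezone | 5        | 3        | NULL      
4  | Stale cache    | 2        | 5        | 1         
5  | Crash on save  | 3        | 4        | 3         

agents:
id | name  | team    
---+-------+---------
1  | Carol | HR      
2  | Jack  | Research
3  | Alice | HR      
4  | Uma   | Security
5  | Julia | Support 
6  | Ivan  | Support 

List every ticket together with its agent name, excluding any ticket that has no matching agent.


INNER JOIN keeps only tickets rows whose agent_id matches an id in agents. Walk through each ticket:
  - ticket 1 (Slow page load): agent_id=NULL, no match -> dropped
  - ticket 2 (Login fails): agent_id=NULL, no match -> dropped
  - ticket 3 (Wrong timezone): agent_id=5 -> matches Julia
  - ticket 4 (Stale cache): agent_id=2 -> matches Jack
  - ticket 5 (Crash on save): agent_id=3 -> matches Alice
So 2 of 5 rows are dropped.

SQL:
SELECT a.title, b.name AS agent
FROM tickets a
INNER JOIN agents b ON a.agent_id = b.id

Result:
title          | agent
---------------+------
Wrong timezone | Julia
Stale cache    | Jack 
Crash on save  | Alice


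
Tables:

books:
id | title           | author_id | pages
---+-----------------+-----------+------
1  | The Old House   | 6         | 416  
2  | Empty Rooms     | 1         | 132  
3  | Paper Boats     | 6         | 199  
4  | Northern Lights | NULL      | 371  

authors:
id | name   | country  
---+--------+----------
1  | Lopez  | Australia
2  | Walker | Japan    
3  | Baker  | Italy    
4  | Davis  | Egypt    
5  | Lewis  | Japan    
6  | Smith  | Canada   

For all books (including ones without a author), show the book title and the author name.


LEFT JOIN keeps every row from books (the left table); where author_id has no match in authors, the author columns become NULL. Walk through each book:
  - book 1 (The Old House): author_id=6 -> matches Smith
  - book 2 (Empty Rooms): author_id=1 -> matches Lopez
  - book 3 (Paper Boats): author_id=6 -> matches Smith
  - book 4 (Northern Lights): author_id=NULL, no match -> kept with NULL
All 4 rows appear; 1 has NULL author.

SQL:
SELECT a.title, b.name AS author
FROM books a
LEFT JOIN authors b ON a.author_id = b.id

Result:
title           | author
----------------+-------
The Old House   | Smith 
Empty Rooms     | Lopez 
Paper Boats     | Smith 
Northern Lights | NULL  


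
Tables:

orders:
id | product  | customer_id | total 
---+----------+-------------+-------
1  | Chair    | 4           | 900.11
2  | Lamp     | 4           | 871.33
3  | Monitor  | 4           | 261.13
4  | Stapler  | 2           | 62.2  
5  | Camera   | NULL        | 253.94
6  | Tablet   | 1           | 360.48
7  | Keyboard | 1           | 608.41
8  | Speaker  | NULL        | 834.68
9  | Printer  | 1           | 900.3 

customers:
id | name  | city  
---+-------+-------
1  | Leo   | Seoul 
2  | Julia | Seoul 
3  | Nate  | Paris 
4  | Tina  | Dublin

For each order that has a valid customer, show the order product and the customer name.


INNER JOIN keeps only orders rows whose customer_id matches an id in customers. Walk through each order:
  - order 1 (Chair): customer_id=4 -> matches Tina
  - order 2 (Lamp): customer_id=4 -> matches Tina
  - order 3 (Monitor): customer_id=4 -> matches Tina
  - order 4 (Stapler): customer_id=2 -> matches Julia
  - order 5 (Camera): customer_id=NULL, no match -> dropped
  - order 6 (Tablet): customer_id=1 -> matches Leo
  - order 7 (Keyboard): customer_id=1 -> matches Leo
  - order 8 (Speaker): customer_id=NULL, no match -> dropped
  - order 9 (Printer): customer_id=1 -> matches Leo
So 2 of 9 rows are dropped.

SQL:
SELECT a.product, b.name AS customer
FROM orders a
INNER JOIN customers b ON a.customer_id = b.id

Result:
product  | customer
---------+---------
Chair    | Tina    
Lamp     | Tina    
Monitor  | Tina    
Stapler  | Julia   
Tablet   | Leo     
Keyboard | Leo     
Printer  | Leo     


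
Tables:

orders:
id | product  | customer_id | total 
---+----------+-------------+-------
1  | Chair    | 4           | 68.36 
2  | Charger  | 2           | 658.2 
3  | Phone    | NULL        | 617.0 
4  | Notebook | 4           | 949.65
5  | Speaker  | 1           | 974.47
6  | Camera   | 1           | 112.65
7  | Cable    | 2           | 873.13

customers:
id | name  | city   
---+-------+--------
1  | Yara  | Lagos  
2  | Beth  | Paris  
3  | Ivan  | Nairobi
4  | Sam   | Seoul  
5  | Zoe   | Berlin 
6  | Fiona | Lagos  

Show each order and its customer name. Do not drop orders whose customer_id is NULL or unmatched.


LEFT JOIN keeps every row from orders (the left table); where customer_id has no match in customers, the customer columns become NULL. Walk through each order:
  - order 1 (Chair): customer_id=4 -> matches Sam
  - order 2 (Charger): customer_id=2 -> matches Beth
  - order 3 (Phone): customer_id=NULL, no match -> kept with NULL
  - order 4 (Notebook): customer_id=4 -> matches Sam
  - order 5 (Speaker): customer_id=1 -> matches Yara
  - order 6 (Camera): customer_id=1 -> matches Yara
  - order 7 (Cable): customer_id=2 -> matches Beth
All 7 rows appear; 1 has NULL customer.

SQL:
SELECT a.product, b.name AS customer
FROM orders a
LEFT JOIN customers b ON a.customer_id = b.id

Result:
product  | customer
---------+---------
Chair    | Sam     
Charger  | Beth    
Phone    | NULL    
Notebook | Sam     
Speaker  | Yara    
Camera   | Yara    
Cable    | Beth    


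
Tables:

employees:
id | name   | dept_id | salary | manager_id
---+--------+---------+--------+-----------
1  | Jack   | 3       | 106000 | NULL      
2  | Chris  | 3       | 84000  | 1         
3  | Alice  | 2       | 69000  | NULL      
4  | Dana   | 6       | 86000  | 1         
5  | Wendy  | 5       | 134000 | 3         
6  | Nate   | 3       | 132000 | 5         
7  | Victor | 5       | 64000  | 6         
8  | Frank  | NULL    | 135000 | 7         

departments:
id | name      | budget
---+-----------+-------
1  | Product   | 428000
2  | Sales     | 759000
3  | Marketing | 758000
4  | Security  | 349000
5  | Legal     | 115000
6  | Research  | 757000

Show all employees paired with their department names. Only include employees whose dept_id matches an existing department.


INNER JOIN keeps only employees rows whose dept_id matches an id in departments. Walk through each employee:
  - employee 1 (Jack): dept_id=3 -> matches Marketing
  - employee 2 (Chris): dept_id=3 -> matches Marketing
  - employee 3 (Alice): dept_id=2 -> matches Sales
  - employee 4 (Dana): dept_id=6 -> matches Research
  - employee 5 (Wendy): dept_id=5 -> matches Legal
  - employee 6 (Nate): dept_id=3 -> matches Marketing
  - employee 7 (Victor): dept_id=5 -> matches Legal
  - employee 8 (Frank): dept_id=NULL, no match -> dropped
So 1 of 8 rows is dropped.

SQL:
SELECT a.name, b.name AS department
FROM employees a
INNER JOIN departments b ON a.dept_id = b.id

Result:
name   | department
-------+-----------
Jack   | Marketing 
Chris  | Marketing 
Alice  | Sales     
Dana   | Research  
Wendy  | Legal     
Nate   | Marketing 
Victor | Legal     


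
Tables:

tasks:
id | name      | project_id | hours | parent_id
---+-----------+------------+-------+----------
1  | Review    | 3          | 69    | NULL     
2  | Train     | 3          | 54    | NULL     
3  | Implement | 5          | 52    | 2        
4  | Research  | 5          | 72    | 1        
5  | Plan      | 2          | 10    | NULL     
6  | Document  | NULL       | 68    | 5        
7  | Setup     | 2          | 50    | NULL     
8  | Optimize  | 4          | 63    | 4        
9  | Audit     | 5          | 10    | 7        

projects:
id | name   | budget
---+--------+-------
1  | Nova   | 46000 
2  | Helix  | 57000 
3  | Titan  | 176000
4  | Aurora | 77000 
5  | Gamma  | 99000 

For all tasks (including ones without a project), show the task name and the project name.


LEFT JOIN keeps every row from tasks (the left table); where project_id has no match in projects, the project columns become NULL. Walk through each task:
  - task 1 (Review): project_id=3 -> matches Titan
  - task 2 (Train): project_id=3 -> matches Titan
  - task 3 (Implement): project_id=5 -> matches Gamma
  - task 4 (Research): project_id=5 -> matches Gamma
  - task 5 (Plan): project_id=2 -> matches Helix
  - task 6 (Document): project_id=NULL, no match -> kept with NULL
  - task 7 (Setup): project_id=2 -> matches Helix
  - task 8 (Optimize): project_id=4 -> matches Aurora
  - task 9 (Audit): project_id=5 -> matches Gamma
All 9 rows appear; 1 has NULL project.

SQL:
SELECT a.name, b.name AS project
FROM tasks a
LEFT JOIN projects b ON a.project_id = b.id

Result:
name      | project
----------+--------
Review    | Titan  
Train     | Titan  
Implement | Gamma  
Research  | Gamma  
Plan      | Helix  
Document  | NULL   
Setup     | Helix  
Optimize  | Aurora 
Audit     | Gamma  


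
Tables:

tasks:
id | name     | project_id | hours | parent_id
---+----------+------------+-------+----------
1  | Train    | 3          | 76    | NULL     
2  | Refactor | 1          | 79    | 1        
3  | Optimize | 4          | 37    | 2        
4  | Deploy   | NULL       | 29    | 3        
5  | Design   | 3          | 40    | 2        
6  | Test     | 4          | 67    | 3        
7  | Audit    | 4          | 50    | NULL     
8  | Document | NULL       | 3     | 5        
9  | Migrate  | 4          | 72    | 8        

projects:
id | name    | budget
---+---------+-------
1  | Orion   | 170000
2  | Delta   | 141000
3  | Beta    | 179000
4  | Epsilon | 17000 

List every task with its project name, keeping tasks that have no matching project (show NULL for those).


LEFT JOIN keeps every row from tasks (the left table); where project_id has no match in projects, the project columns become NULL. Walk through each task:
  - task 1 (Train): project_id=3 -> matches Beta
  - task 2 (Refactor): project_id=1 -> matches Orion
  - task 3 (Optimize): project_id=4 -> matches Epsilon
  - task 4 (Deploy): project_id=NULL, no match -> kept with NULL
  - task 5 (Design): project_id=3 -> matches Beta
  - task 6 (Test): project_id=4 -> matches Epsilon
  - task 7 (Audit): project_id=4 -> matches Epsilon
  - task 8 (Document): project_id=NULL, no match -> kept with NULL
  - task 9 (Migrate): project_id=4 -> matches Epsilon
All 9 rows appear; 2 have NULL project.

SQL:
SELECT a.name, b.name AS project
FROM tasks a
LEFT JOIN projects b ON a.project_id = b.id

Result:
name     | project
---------+--------
Train    | Beta   
Refactor | Orion  
Optimize | Epsilon
Deploy   | NULL   
Design   | Beta   
Test     | Epsilon
Audit    | Epsilon
Document | NULL   
Migrate  | Epsilon


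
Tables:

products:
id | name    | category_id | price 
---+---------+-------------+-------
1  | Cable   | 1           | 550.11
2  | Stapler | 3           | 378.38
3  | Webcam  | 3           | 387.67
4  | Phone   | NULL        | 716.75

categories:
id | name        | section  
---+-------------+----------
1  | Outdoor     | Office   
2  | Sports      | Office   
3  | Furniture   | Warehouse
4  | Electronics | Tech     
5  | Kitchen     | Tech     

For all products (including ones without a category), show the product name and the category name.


LEFT JOIN keeps every row from products (the left table); where category_id has no match in categories, the category columns become NULL. Walk through each product:
  - product 1 (Cable): category_id=1 -> matches Outdoor
  - product 2 (Stapler): category_id=3 -> matches Furniture
  - product 3 (Webcam): category_id=3 -> matches Furniture
  - product 4 (Phone): category_id=NULL, no match -> kept with NULL
All 4 rows appear; 1 has NULL category.

SQL:
SELECT a.name, b.name AS category
FROM products a
LEFT JOIN categories b ON a.category_id = b.id

Result:
name    | category 
--------+----------
Cable   | Outdoor  
Stapler | Furniture
Webcam  | Furniture
Phone   | NULL     


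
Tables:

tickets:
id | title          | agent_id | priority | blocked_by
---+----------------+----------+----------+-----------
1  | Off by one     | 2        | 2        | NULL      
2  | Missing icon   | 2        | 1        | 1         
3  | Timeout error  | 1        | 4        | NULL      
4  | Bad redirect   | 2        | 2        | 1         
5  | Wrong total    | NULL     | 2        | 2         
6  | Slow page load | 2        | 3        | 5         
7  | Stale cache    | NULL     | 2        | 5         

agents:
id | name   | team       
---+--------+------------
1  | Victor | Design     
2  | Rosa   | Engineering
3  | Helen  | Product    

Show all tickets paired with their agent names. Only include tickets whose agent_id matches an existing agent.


INNER JOIN keeps only tickets rows whose agent_id matches an id in agents. Walk through each ticket:
  - ticket 1 (Off by one): agent_id=2 -> matches Rosa
  - ticket 2 (Missing icon): agent_id=2 -> matches Rosa
  - ticket 3 (Timeout error): agent_id=1 -> matches Victor
  - ticket 4 (Bad redirect): agent_id=2 -> matches Rosa
  - ticket 5 (Wrong total): agent_id=NULL, no match -> dropped
  - ticket 6 (Slow page load): agent_id=2 -> matches Rosa
  - ticket 7 (Stale cache): agent_id=NULL, no match -> dropped
So 2 of 7 rows are dropped.

SQL:
SELECT a.title, b.name AS agent
FROM tickets a
INNER JOIN agents b ON a.agent_id = b.id

Result:
title          | agent 
---------------+-------
Off by one     | Rosa  
Missing icon   | Rosa  
Timeout error  | Victor
Bad redirect   | Rosa  
Slow page load | Rosa  


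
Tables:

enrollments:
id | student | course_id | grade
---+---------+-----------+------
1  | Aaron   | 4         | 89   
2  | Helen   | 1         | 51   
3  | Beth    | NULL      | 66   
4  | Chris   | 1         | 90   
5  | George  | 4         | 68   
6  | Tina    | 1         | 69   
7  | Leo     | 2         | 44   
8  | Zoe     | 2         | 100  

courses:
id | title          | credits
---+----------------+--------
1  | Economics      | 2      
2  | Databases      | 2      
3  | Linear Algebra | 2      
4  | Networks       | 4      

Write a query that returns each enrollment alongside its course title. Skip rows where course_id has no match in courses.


INNER JOIN keeps only enrollments rows whose course_id matches an id in courses. Walk through each enrollment:
  - enrollment 1 (Aaron): course_id=4 -> matches Networks
  - enrollment 2 (Helen): course_id=1 -> matches Economics
  - enrollment 3 (Beth): course_id=NULL, no match -> dropped
  - enrollment 4 (Chris): course_id=1 -> matches Economics
  - enrollment 5 (George): course_id=4 -> matches Networks
  - enrollment 6 (Tina): course_id=1 -> matches Economics
  - enrollment 7 (Leo): course_id=2 -> matches Databases
  - enrollment 8 (Zoe): course_id=2 -> matches Databases
So 1 of 8 rows is dropped.

SQL:
SELECT a.student, b.title AS course
FROM enrollments a
INNER JOIN courses b ON a.course_id = b.id

Result:
student | course   
--------+----------
Aaron   | Networks 
Helen   | Economics
Chris   | Economics
George  | Networks 
Tina    | Economics
Leo     | Databases
Zoe     | Databases


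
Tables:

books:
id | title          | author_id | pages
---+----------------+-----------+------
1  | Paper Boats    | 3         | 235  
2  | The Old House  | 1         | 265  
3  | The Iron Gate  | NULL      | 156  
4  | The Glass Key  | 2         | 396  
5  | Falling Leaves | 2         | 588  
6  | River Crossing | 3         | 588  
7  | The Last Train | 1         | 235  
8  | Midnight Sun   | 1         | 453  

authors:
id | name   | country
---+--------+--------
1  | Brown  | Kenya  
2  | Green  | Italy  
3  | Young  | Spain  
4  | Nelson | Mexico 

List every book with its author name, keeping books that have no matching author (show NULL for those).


LEFT JOIN keeps every row from books (the left table); where author_id has no match in authors, the author columns become NULL. Walk through each book:
  - book 1 (Paper Boats): author_id=3 -> matches Young
  - book 2 (The Old House): author_id=1 -> matches Brown
  - book 3 (The Iron Gate): author_id=NULL, no match -> kept with NULL
  - book 4 (The Glass Key): author_id=2 -> matches Green
  - book 5 (Falling Leaves): author_id=2 -> matches Green
  - book 6 (River Crossing): author_id=3 -> matches Young
  - book 7 (The Last Train): author_id=1 -> matches Brown
  - book 8 (Midnight Sun): author_id=1 -> matches Brown
All 8 rows appear; 1 has NULL author.

SQL:
SELECT a.title, b.name AS author
FROM books a
LEFT JOIN authors b ON a.author_id = b.id

Result:
title          | author
---------------+-------
Paper Boats    | Young 
The Old House  | Brown 
The Iron Gate  | NULL  
The Glass Key  | Green 
Falling Leaves | Green 
River Crossing | Young 
The Last Train | Brown 
Midnight Sun   | Brown 


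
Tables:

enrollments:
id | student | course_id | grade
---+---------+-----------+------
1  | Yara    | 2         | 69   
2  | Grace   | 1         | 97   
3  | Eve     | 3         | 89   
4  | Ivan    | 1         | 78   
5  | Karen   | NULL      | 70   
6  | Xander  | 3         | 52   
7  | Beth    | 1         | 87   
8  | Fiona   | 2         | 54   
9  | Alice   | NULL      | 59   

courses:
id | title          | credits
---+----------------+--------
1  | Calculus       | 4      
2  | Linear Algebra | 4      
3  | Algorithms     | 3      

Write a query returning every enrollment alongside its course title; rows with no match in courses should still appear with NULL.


LEFT JOIN keeps every row from enrollments (the left table); where course_id has no match in courses, the course columns become NULL. Walk through each enrollment:
  - enrollment 1 (Yara): course_id=2 -> matches Linear Algebra
  - enrollment 2 (Grace): course_id=1 -> matches Calculus
  - enrollment 3 (Eve): course_id=3 -> matches Algorithms
  - enrollment 4 (Ivan): course_id=1 -> matches Calculus
  - enrollment 5 (Karen): course_id=NULL, no match -> kept with NULL
  - enrollment 6 (Xander): course_id=3 -> matches Algorithms
  - enrollment 7 (Beth): course_id=1 -> matches Calculus
  - enrollment 8 (Fiona): course_id=2 -> matches Linear Algebra
  - enrollment 9 (Alice): course_id=NULL, no match -> kept with NULL
All 9 rows appear; 2 have NULL course.

SQL:
SELECT a.student, b.title AS course
FROM enrollments a
LEFT JOIN courses b ON a.course_id = b.id

Result:
student | course        
--------+---------------
Yara    | Linear Algebra
Grace   | Calculus      
Eve     | Algorithms    
Ivan    | Calculus      
Karen   | NULL          
Xander  | Algorithms    
Beth    | Calculus      
Fiona   | Linear Algebra
Alice   | NULL          


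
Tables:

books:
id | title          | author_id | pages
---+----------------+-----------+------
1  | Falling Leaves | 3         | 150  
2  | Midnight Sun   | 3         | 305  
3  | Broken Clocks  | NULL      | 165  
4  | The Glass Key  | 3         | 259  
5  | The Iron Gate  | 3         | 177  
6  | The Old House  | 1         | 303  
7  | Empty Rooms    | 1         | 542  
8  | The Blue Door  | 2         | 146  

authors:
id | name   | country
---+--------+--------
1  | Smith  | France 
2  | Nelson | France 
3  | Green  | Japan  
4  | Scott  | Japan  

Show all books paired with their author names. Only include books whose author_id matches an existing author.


INNER JOIN keeps only books rows whose author_id matches an id in authors. Walk through each book:
  - book 1 (Falling Leaves): author_id=3 -> matches Green
  - book 2 (Midnight Sun): author_id=3 -> matches Green
  - book 3 (Broken Clocks): author_id=NULL, no match -> dropped
  - book 4 (The Glass Key): author_id=3 -> matches Green
  - book 5 (The Iron Gate): author_id=3 -> matches Green
  - book 6 (The Old House): author_id=1 -> matches Smith
  - book 7 (Empty Rooms): author_id=1 -> matches Smith
  - book 8 (The Blue Door): author_id=2 -> matches Nelson
So 1 of 8 rows is dropped.

SQL:
SELECT a.title, b.name AS author
FROM books a
INNER JOIN authors b ON a.author_id = b.id

Result:
title          | author
---------------+-------
Falling Leaves | Green 
Midnight Sun   | Green 
The Glass Key  | Green 
The Iron Gate  | Green 
The Old House  | Smith 
Empty Rooms    | Smith 
The Blue Door  | Nelson


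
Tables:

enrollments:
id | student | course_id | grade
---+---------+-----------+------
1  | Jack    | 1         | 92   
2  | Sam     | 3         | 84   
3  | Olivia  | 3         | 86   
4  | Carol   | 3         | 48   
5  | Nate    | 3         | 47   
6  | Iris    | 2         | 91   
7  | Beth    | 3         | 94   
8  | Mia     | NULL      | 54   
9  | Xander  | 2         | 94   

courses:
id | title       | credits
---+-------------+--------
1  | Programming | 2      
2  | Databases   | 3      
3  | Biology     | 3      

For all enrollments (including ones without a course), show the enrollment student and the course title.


LEFT JOIN keeps every row from enrollments (the left table); where course_id has no match in courses, the course columns become NULL. Walk through each enrollment:
  - enrollment 1 (Jack): course_id=1 -> matches Programming
  - enrollment 2 (Sam): course_id=3 -> matches Biology
  - enrollment 3 (Olivia): course_id=3 -> matches Biology
  - enrollment 4 (Carol): course_id=3 -> matches Biology
  - enrollment 5 (Nate): course_id=3 -> matches Biology
  - enrollment 6 (Iris): course_id=2 -> matches Databases
  - enrollment 7 (Beth): course_id=3 -> matches Biology
  - enrollment 8 (Mia): course_id=NULL, no match -> kept with NULL
  - enrollment 9 (Xander): course_id=2 -> matches Databases
All 9 rows appear; 1 has NULL course.

SQL:
SELECT a.student, b.title AS course
FROM enrollments a
LEFT JOIN courses b ON a.course_id = b.id

Result:
student | course     
--------+------------
Jack    | Programming
Sam     | Biology    
Olivia  | Biology    
Carol   | Biology    
Nate    | Biology    
Iris    | Databases  
Beth    | Biology    
Mia     | NULL       
Xander  | Databases  


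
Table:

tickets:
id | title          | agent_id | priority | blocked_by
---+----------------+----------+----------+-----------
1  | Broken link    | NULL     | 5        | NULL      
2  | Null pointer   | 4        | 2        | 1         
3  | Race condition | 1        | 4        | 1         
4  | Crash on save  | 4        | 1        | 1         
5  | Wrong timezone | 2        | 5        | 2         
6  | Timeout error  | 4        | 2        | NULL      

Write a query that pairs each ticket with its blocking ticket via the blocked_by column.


This is a self-join: tickets is joined to a second copy of itself, matching each row's blocked_by to another row's id. Use LEFT JOIN so rows with blocked_by=NULL are kept.
  - ticket 1 (Broken link): blocked_by=NULL -> NULL
  - ticket 2 (Null pointer): blocked_by=1 -> Broken link
  - ticket 3 (Race condition): blocked_by=1 -> Broken link
  - ticket 4 (Crash on save): blocked_by=1 -> Broken link
  - ticket 5 (Wrong timezone): blocked_by=2 -> Null pointer
  - ticket 6 (Timeout error): blocked_by=NULL -> NULL

SQL:
SELECT a.title AS item, b.title AS blocked_by
FROM tickets a
LEFT JOIN tickets b ON a.blocked_by = b.id

Result:
item           | blocked_by  
---------------+-------------
Broken link    | NULL        
Null pointer   | Broken link 
Race condition | Broken link 
Crash on save  | Broken link 
Wrong timezone | Null pointer
Timeout error  | NULL        


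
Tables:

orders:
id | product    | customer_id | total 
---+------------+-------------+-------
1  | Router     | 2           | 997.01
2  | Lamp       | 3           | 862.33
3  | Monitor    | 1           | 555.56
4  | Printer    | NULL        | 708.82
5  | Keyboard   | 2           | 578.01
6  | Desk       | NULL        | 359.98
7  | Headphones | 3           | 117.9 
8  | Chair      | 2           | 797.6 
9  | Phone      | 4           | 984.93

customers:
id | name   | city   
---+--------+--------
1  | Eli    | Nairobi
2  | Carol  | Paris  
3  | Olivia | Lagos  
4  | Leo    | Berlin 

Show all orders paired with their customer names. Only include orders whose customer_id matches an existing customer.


INNER JOIN keeps only orders rows whose customer_id matches an id in customers. Walk through each order:
  - order 1 (Router): customer_id=2 -> matches Carol
  - order 2 (Lamp): customer_id=3 -> matches Olivia
  - order 3 (Monitor): customer_id=1 -> matches Eli
  - order 4 (Printer): customer_id=NULL, no match -> dropped
  - order 5 (Keyboard): customer_id=2 -> matches Carol
  - order 6 (Desk): customer_id=NULL, no match -> dropped
  - order 7 (Headphones): customer_id=3 -> matches Olivia
  - order 8 (Chair): customer_id=2 -> matches Carol
  - order 9 (Phone): customer_id=4 -> matches Leo
So 2 of 9 rows are dropped.

SQL:
SELECT a.product, b.name AS customer
FROM orders a
INNER JOIN customers b ON a.customer_id = b.id

Result:
product    | customer
-----------+---------
Router     | Carol   
Lamp       | Olivia  
Monitor    | Eli     
Keyboard   | Carol   
Headphones | Olivia  
Chair      | Carol   
Phone      | Leo     


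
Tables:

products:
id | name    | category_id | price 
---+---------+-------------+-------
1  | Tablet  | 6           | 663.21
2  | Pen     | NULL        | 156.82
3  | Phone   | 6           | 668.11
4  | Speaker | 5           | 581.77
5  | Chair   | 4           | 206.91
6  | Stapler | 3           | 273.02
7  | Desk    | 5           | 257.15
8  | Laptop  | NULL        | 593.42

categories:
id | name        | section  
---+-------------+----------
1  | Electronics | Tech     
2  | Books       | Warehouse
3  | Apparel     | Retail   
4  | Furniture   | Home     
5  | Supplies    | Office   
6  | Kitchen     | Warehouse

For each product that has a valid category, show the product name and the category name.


INNER JOIN keeps only products rows whose category_id matches an id in categories. Walk through each product:
  - product 1 (Tablet): category_id=6 -> matches Kitchen
  - product 2 (Pen): category_id=NULL, no match -> dropped
  - product 3 (Phone): category_id=6 -> matches Kitchen
  - product 4 (Speaker): category_id=5 -> matches Supplies
  - product 5 (Chair): category_id=4 -> matches Furniture
  - product 6 (Stapler): category_id=3 -> matches Apparel
  - product 7 (Desk): category_id=5 -> matches Supplies
  - product 8 (Laptop): category_id=NULL, no match -> dropped
So 2 of 8 rows are dropped.

SQL:
SELECT a.name, b.name AS category
FROM products a
INNER JOIN categories b ON a.category_id = b.id

Result:
name    | category 
--------+----------
Tablet  | Kitchen  
Phone   | Kitchen  
Speaker | Supplies 
Chair   | Furniture
Stapler | Apparel  
Desk    | Supplies 


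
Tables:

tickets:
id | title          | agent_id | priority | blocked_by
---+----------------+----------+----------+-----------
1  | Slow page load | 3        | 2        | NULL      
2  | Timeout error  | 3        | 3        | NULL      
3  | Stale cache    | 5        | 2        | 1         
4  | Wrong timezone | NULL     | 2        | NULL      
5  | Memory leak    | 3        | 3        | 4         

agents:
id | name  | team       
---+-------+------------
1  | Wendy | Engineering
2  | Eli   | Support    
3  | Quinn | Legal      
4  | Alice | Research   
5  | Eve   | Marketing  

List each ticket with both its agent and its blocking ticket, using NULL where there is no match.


Two LEFT JOINs from the same base table tickets: one to agents via agent_id, one to tickets itself via blocked_by. Both are LEFT so every ticket is preserved.
Match against agents:
  - ticket 1 (Slow page load): agent_id=3 -> matches Quinn
  - ticket 2 (Timeout error): agent_id=3 -> matches Quinn
  - ticket 3 (Stale cache): agent_id=5 -> matches Eve
  - ticket 4 (Wrong timezone): agent_id=NULL, no match -> kept with NULL
  - ticket 5 (Memory leak): agent_id=3 -> matches Quinn
Match against tickets (self):
  - ticket 1 (Slow page load): blocked_by=NULL -> NULL
  - ticket 2 (Timeout error): blocked_by=NULL -> NULL
  - ticket 3 (Stale cache): blocked_by=1 -> Slow page load
  - ticket 4 (Wrong timezone): blocked_by=NULL -> NULL
  - ticket 5 (Memory leak): blocked_by=4 -> Wrong timezone

SQL:
SELECT a.title, b.name AS agent, c.title AS blocked_by
FROM tickets a
LEFT JOIN agents b ON a.agent_id = b.id
LEFT JOIN tickets c ON a.blocked_by = c.id

Result:
title          | agent | blocked_by    
---------------+-------+---------------
Slow page load | Quinn | NULL          
Timeout error  | Quinn | NULL          
Stale cache    | Eve   | Slow page load
Wrong timezone | NULL  | NULL          
Memory leak    | Quinn | Wrong timezone


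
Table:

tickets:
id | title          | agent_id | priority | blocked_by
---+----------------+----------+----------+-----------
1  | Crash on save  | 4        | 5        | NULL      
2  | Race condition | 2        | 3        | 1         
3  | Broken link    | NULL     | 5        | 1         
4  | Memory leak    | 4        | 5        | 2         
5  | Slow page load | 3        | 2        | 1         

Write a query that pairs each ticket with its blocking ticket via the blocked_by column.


This is a self-join: tickets is joined to a second copy of itself, matching each row's blocked_by to another row's id. Use LEFT JOIN so rows with blocked_by=NULL are kept.
  - ticket 1 (Crash on save): blocked_by=NULL -> NULL
  - ticket 2 (Race condition): blocked_by=1 -> Crash on save
  - ticket 3 (Broken link): blocked_by=1 -> Crash on save
  - ticket 4 (Memory leak): blocked_by=2 -> Race condition
  - ticket 5 (Slow page load): blocked_by=1 -> Crash on save

SQL:
SELECT a.title AS item, b.title AS blocked_by
FROM tickets a
LEFT JOIN tickets b ON a.blocked_by = b.id

Result:
item           | blocked_by    
---------------+---------------
Crash on save  | NULL          
Race condition | Crash on save 
Broken link    | Crash on save 
Memory leak    | Race condition
Slow page load | Crash on save 
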